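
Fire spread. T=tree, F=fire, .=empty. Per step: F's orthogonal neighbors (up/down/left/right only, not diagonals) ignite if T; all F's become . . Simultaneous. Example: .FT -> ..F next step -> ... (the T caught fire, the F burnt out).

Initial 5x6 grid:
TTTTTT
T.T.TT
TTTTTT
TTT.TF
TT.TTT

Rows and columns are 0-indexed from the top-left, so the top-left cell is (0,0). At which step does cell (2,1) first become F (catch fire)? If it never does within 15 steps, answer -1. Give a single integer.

Step 1: cell (2,1)='T' (+3 fires, +1 burnt)
Step 2: cell (2,1)='T' (+3 fires, +3 burnt)
Step 3: cell (2,1)='T' (+4 fires, +3 burnt)
Step 4: cell (2,1)='T' (+2 fires, +4 burnt)
Step 5: cell (2,1)='F' (+4 fires, +2 burnt)
  -> target ignites at step 5
Step 6: cell (2,1)='.' (+3 fires, +4 burnt)
Step 7: cell (2,1)='.' (+4 fires, +3 burnt)
Step 8: cell (2,1)='.' (+2 fires, +4 burnt)
Step 9: cell (2,1)='.' (+0 fires, +2 burnt)
  fire out at step 9

5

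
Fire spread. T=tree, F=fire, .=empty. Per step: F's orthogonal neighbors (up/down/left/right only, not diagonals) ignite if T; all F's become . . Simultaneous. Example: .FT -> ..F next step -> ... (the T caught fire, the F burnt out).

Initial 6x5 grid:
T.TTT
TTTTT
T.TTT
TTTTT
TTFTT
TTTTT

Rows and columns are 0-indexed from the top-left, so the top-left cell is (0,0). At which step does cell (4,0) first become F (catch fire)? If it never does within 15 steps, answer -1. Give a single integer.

Step 1: cell (4,0)='T' (+4 fires, +1 burnt)
Step 2: cell (4,0)='F' (+7 fires, +4 burnt)
  -> target ignites at step 2
Step 3: cell (4,0)='.' (+6 fires, +7 burnt)
Step 4: cell (4,0)='.' (+5 fires, +6 burnt)
Step 5: cell (4,0)='.' (+3 fires, +5 burnt)
Step 6: cell (4,0)='.' (+2 fires, +3 burnt)
Step 7: cell (4,0)='.' (+0 fires, +2 burnt)
  fire out at step 7

2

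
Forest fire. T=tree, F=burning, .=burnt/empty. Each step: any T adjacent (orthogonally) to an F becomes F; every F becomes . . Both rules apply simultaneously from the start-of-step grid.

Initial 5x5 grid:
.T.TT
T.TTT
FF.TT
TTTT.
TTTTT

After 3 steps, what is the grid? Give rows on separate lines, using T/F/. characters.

Step 1: 3 trees catch fire, 2 burn out
  .T.TT
  F.TTT
  ...TT
  FFTT.
  TTTTT
Step 2: 3 trees catch fire, 3 burn out
  .T.TT
  ..TTT
  ...TT
  ..FT.
  FFTTT
Step 3: 2 trees catch fire, 3 burn out
  .T.TT
  ..TTT
  ...TT
  ...F.
  ..FTT

.T.TT
..TTT
...TT
...F.
..FTT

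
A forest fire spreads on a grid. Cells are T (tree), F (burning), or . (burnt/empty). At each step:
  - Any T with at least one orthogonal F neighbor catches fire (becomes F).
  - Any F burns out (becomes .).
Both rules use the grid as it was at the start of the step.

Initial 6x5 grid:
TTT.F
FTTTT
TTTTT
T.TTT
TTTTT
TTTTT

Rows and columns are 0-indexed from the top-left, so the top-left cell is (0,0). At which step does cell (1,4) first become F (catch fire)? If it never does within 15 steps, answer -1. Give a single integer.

Step 1: cell (1,4)='F' (+4 fires, +2 burnt)
  -> target ignites at step 1
Step 2: cell (1,4)='.' (+6 fires, +4 burnt)
Step 3: cell (1,4)='.' (+5 fires, +6 burnt)
Step 4: cell (1,4)='.' (+5 fires, +5 burnt)
Step 5: cell (1,4)='.' (+4 fires, +5 burnt)
Step 6: cell (1,4)='.' (+2 fires, +4 burnt)
Step 7: cell (1,4)='.' (+0 fires, +2 burnt)
  fire out at step 7

1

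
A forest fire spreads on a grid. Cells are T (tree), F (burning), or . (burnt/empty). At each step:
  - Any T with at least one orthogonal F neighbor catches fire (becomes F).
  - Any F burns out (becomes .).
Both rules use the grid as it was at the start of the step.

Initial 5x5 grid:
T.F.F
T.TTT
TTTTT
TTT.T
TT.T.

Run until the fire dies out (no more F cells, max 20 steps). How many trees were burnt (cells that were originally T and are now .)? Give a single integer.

Answer: 16

Derivation:
Step 1: +2 fires, +2 burnt (F count now 2)
Step 2: +3 fires, +2 burnt (F count now 3)
Step 3: +4 fires, +3 burnt (F count now 4)
Step 4: +2 fires, +4 burnt (F count now 2)
Step 5: +3 fires, +2 burnt (F count now 3)
Step 6: +2 fires, +3 burnt (F count now 2)
Step 7: +0 fires, +2 burnt (F count now 0)
Fire out after step 7
Initially T: 17, now '.': 24
Total burnt (originally-T cells now '.'): 16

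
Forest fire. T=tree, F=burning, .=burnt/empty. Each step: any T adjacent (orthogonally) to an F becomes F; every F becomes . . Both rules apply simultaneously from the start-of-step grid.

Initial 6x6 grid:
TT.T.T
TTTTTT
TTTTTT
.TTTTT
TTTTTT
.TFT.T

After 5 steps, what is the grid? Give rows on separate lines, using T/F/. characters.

Step 1: 3 trees catch fire, 1 burn out
  TT.T.T
  TTTTTT
  TTTTTT
  .TTTTT
  TTFTTT
  .F.F.T
Step 2: 3 trees catch fire, 3 burn out
  TT.T.T
  TTTTTT
  TTTTTT
  .TFTTT
  TF.FTT
  .....T
Step 3: 5 trees catch fire, 3 burn out
  TT.T.T
  TTTTTT
  TTFTTT
  .F.FTT
  F...FT
  .....T
Step 4: 5 trees catch fire, 5 burn out
  TT.T.T
  TTFTTT
  TF.FTT
  ....FT
  .....F
  .....T
Step 5: 6 trees catch fire, 5 burn out
  TT.T.T
  TF.FTT
  F...FT
  .....F
  ......
  .....F

TT.T.T
TF.FTT
F...FT
.....F
......
.....F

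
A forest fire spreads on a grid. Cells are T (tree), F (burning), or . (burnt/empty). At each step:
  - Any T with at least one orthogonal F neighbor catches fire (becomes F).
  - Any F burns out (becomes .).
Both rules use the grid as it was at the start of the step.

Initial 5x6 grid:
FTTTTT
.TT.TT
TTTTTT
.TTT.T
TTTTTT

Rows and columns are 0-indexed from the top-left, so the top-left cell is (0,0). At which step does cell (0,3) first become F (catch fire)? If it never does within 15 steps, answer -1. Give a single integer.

Step 1: cell (0,3)='T' (+1 fires, +1 burnt)
Step 2: cell (0,3)='T' (+2 fires, +1 burnt)
Step 3: cell (0,3)='F' (+3 fires, +2 burnt)
  -> target ignites at step 3
Step 4: cell (0,3)='.' (+4 fires, +3 burnt)
Step 5: cell (0,3)='.' (+5 fires, +4 burnt)
Step 6: cell (0,3)='.' (+5 fires, +5 burnt)
Step 7: cell (0,3)='.' (+2 fires, +5 burnt)
Step 8: cell (0,3)='.' (+2 fires, +2 burnt)
Step 9: cell (0,3)='.' (+1 fires, +2 burnt)
Step 10: cell (0,3)='.' (+0 fires, +1 burnt)
  fire out at step 10

3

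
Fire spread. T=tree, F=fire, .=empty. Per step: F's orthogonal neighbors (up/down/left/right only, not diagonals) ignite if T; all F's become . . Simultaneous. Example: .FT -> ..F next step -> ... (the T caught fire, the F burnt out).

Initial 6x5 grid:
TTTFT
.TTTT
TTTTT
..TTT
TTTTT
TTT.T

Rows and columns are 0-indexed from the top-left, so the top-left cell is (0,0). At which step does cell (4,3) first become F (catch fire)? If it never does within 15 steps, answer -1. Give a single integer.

Step 1: cell (4,3)='T' (+3 fires, +1 burnt)
Step 2: cell (4,3)='T' (+4 fires, +3 burnt)
Step 3: cell (4,3)='T' (+5 fires, +4 burnt)
Step 4: cell (4,3)='F' (+4 fires, +5 burnt)
  -> target ignites at step 4
Step 5: cell (4,3)='.' (+3 fires, +4 burnt)
Step 6: cell (4,3)='.' (+3 fires, +3 burnt)
Step 7: cell (4,3)='.' (+2 fires, +3 burnt)
Step 8: cell (4,3)='.' (+1 fires, +2 burnt)
Step 9: cell (4,3)='.' (+0 fires, +1 burnt)
  fire out at step 9

4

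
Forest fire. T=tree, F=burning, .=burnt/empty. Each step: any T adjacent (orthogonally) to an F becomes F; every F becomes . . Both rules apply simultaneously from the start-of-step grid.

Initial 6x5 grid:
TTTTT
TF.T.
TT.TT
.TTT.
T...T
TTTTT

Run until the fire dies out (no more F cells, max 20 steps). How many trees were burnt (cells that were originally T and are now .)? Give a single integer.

Step 1: +3 fires, +1 burnt (F count now 3)
Step 2: +4 fires, +3 burnt (F count now 4)
Step 3: +2 fires, +4 burnt (F count now 2)
Step 4: +3 fires, +2 burnt (F count now 3)
Step 5: +1 fires, +3 burnt (F count now 1)
Step 6: +1 fires, +1 burnt (F count now 1)
Step 7: +0 fires, +1 burnt (F count now 0)
Fire out after step 7
Initially T: 21, now '.': 23
Total burnt (originally-T cells now '.'): 14

Answer: 14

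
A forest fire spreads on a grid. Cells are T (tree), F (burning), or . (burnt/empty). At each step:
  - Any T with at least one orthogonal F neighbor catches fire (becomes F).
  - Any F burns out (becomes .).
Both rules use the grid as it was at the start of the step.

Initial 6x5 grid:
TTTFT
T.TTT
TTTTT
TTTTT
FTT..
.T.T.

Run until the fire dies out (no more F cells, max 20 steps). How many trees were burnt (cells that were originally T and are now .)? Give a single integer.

Answer: 21

Derivation:
Step 1: +5 fires, +2 burnt (F count now 5)
Step 2: +8 fires, +5 burnt (F count now 8)
Step 3: +7 fires, +8 burnt (F count now 7)
Step 4: +1 fires, +7 burnt (F count now 1)
Step 5: +0 fires, +1 burnt (F count now 0)
Fire out after step 5
Initially T: 22, now '.': 29
Total burnt (originally-T cells now '.'): 21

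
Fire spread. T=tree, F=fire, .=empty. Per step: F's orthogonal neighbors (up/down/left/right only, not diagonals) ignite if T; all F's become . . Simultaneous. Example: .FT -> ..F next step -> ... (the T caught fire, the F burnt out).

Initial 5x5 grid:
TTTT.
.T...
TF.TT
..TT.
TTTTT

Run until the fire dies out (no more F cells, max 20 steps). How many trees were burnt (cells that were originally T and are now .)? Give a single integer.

Answer: 6

Derivation:
Step 1: +2 fires, +1 burnt (F count now 2)
Step 2: +1 fires, +2 burnt (F count now 1)
Step 3: +2 fires, +1 burnt (F count now 2)
Step 4: +1 fires, +2 burnt (F count now 1)
Step 5: +0 fires, +1 burnt (F count now 0)
Fire out after step 5
Initially T: 15, now '.': 16
Total burnt (originally-T cells now '.'): 6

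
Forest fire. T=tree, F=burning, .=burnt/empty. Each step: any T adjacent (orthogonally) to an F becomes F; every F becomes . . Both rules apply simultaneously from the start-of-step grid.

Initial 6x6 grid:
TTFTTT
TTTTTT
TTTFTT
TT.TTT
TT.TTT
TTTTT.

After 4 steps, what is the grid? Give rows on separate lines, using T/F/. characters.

Step 1: 7 trees catch fire, 2 burn out
  TF.FTT
  TTFFTT
  TTF.FT
  TT.FTT
  TT.TTT
  TTTTT.
Step 2: 8 trees catch fire, 7 burn out
  F...FT
  TF..FT
  TF...F
  TT..FT
  TT.FTT
  TTTTT.
Step 3: 8 trees catch fire, 8 burn out
  .....F
  F....F
  F.....
  TF...F
  TT..FT
  TTTFT.
Step 4: 5 trees catch fire, 8 burn out
  ......
  ......
  ......
  F.....
  TF...F
  TTF.F.

......
......
......
F.....
TF...F
TTF.F.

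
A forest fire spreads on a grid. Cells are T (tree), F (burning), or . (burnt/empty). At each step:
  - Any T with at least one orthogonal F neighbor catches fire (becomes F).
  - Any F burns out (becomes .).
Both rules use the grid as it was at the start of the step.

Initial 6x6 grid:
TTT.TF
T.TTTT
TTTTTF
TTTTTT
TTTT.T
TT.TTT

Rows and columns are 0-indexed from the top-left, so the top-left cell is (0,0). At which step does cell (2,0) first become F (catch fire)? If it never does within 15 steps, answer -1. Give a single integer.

Step 1: cell (2,0)='T' (+4 fires, +2 burnt)
Step 2: cell (2,0)='T' (+4 fires, +4 burnt)
Step 3: cell (2,0)='T' (+4 fires, +4 burnt)
Step 4: cell (2,0)='T' (+5 fires, +4 burnt)
Step 5: cell (2,0)='F' (+5 fires, +5 burnt)
  -> target ignites at step 5
Step 6: cell (2,0)='.' (+4 fires, +5 burnt)
Step 7: cell (2,0)='.' (+3 fires, +4 burnt)
Step 8: cell (2,0)='.' (+1 fires, +3 burnt)
Step 9: cell (2,0)='.' (+0 fires, +1 burnt)
  fire out at step 9

5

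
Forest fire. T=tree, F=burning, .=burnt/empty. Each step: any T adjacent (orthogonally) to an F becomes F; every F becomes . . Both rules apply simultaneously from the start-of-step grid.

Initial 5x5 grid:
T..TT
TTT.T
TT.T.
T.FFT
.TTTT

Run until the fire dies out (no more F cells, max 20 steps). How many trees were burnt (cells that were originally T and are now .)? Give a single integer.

Answer: 6

Derivation:
Step 1: +4 fires, +2 burnt (F count now 4)
Step 2: +2 fires, +4 burnt (F count now 2)
Step 3: +0 fires, +2 burnt (F count now 0)
Fire out after step 3
Initially T: 16, now '.': 15
Total burnt (originally-T cells now '.'): 6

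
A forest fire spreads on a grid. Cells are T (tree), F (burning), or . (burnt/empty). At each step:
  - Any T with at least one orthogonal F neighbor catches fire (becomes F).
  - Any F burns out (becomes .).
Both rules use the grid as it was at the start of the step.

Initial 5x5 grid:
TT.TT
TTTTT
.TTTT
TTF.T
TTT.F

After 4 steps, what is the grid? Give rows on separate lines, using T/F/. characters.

Step 1: 4 trees catch fire, 2 burn out
  TT.TT
  TTTTT
  .TFTT
  TF..F
  TTF..
Step 2: 6 trees catch fire, 4 burn out
  TT.TT
  TTFTT
  .F.FF
  F....
  TF...
Step 3: 4 trees catch fire, 6 burn out
  TT.TT
  TF.FF
  .....
  .....
  F....
Step 4: 4 trees catch fire, 4 burn out
  TF.FF
  F....
  .....
  .....
  .....

TF.FF
F....
.....
.....
.....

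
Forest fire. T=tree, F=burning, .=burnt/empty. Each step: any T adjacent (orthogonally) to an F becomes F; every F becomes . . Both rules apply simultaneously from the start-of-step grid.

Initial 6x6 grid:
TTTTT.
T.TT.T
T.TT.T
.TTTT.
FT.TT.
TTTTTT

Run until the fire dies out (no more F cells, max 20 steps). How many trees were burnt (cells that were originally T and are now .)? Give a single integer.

Step 1: +2 fires, +1 burnt (F count now 2)
Step 2: +2 fires, +2 burnt (F count now 2)
Step 3: +2 fires, +2 burnt (F count now 2)
Step 4: +3 fires, +2 burnt (F count now 3)
Step 5: +5 fires, +3 burnt (F count now 5)
Step 6: +4 fires, +5 burnt (F count now 4)
Step 7: +2 fires, +4 burnt (F count now 2)
Step 8: +2 fires, +2 burnt (F count now 2)
Step 9: +1 fires, +2 burnt (F count now 1)
Step 10: +1 fires, +1 burnt (F count now 1)
Step 11: +0 fires, +1 burnt (F count now 0)
Fire out after step 11
Initially T: 26, now '.': 34
Total burnt (originally-T cells now '.'): 24

Answer: 24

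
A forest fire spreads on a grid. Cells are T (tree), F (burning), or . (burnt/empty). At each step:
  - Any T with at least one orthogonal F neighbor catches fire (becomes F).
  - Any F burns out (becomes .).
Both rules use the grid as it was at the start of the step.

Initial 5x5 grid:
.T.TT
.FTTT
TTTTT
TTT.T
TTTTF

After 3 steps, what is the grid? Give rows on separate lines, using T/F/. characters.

Step 1: 5 trees catch fire, 2 burn out
  .F.TT
  ..FTT
  TFTTT
  TTT.F
  TTTF.
Step 2: 6 trees catch fire, 5 burn out
  ...TT
  ...FT
  F.FTF
  TFT..
  TTF..
Step 3: 6 trees catch fire, 6 burn out
  ...FT
  ....F
  ...F.
  F.F..
  TF...

...FT
....F
...F.
F.F..
TF...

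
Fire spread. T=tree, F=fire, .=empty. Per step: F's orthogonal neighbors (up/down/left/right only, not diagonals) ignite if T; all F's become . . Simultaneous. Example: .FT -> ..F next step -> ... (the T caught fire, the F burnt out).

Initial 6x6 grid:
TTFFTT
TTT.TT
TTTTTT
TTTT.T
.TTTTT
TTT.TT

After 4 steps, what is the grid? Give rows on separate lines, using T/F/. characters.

Step 1: 3 trees catch fire, 2 burn out
  TF..FT
  TTF.TT
  TTTTTT
  TTTT.T
  .TTTTT
  TTT.TT
Step 2: 5 trees catch fire, 3 burn out
  F....F
  TF..FT
  TTFTTT
  TTTT.T
  .TTTTT
  TTT.TT
Step 3: 6 trees catch fire, 5 burn out
  ......
  F....F
  TF.FFT
  TTFT.T
  .TTTTT
  TTT.TT
Step 4: 5 trees catch fire, 6 burn out
  ......
  ......
  F....F
  TF.F.T
  .TFTTT
  TTT.TT

......
......
F....F
TF.F.T
.TFTTT
TTT.TT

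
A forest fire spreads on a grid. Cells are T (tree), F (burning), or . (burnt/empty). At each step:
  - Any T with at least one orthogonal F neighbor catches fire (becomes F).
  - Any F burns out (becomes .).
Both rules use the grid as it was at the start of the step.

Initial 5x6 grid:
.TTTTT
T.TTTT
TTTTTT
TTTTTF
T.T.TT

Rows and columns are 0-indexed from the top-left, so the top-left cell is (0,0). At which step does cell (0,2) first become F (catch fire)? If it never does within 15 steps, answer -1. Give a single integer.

Step 1: cell (0,2)='T' (+3 fires, +1 burnt)
Step 2: cell (0,2)='T' (+4 fires, +3 burnt)
Step 3: cell (0,2)='T' (+4 fires, +4 burnt)
Step 4: cell (0,2)='T' (+5 fires, +4 burnt)
Step 5: cell (0,2)='T' (+4 fires, +5 burnt)
Step 6: cell (0,2)='F' (+3 fires, +4 burnt)
  -> target ignites at step 6
Step 7: cell (0,2)='.' (+2 fires, +3 burnt)
Step 8: cell (0,2)='.' (+0 fires, +2 burnt)
  fire out at step 8

6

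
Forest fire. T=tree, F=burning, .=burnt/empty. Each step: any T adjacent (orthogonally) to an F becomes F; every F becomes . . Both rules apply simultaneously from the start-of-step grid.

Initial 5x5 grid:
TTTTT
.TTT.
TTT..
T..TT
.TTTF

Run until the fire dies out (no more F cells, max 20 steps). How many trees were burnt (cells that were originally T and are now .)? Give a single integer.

Step 1: +2 fires, +1 burnt (F count now 2)
Step 2: +2 fires, +2 burnt (F count now 2)
Step 3: +1 fires, +2 burnt (F count now 1)
Step 4: +0 fires, +1 burnt (F count now 0)
Fire out after step 4
Initially T: 17, now '.': 13
Total burnt (originally-T cells now '.'): 5

Answer: 5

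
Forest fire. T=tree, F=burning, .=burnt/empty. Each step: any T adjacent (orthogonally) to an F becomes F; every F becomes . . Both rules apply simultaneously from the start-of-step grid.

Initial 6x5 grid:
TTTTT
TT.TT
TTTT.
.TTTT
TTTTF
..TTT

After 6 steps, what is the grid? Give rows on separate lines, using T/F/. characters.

Step 1: 3 trees catch fire, 1 burn out
  TTTTT
  TT.TT
  TTTT.
  .TTTF
  TTTF.
  ..TTF
Step 2: 3 trees catch fire, 3 burn out
  TTTTT
  TT.TT
  TTTT.
  .TTF.
  TTF..
  ..TF.
Step 3: 4 trees catch fire, 3 burn out
  TTTTT
  TT.TT
  TTTF.
  .TF..
  TF...
  ..F..
Step 4: 4 trees catch fire, 4 burn out
  TTTTT
  TT.FT
  TTF..
  .F...
  F....
  .....
Step 5: 3 trees catch fire, 4 burn out
  TTTFT
  TT..F
  TF...
  .....
  .....
  .....
Step 6: 4 trees catch fire, 3 burn out
  TTF.F
  TF...
  F....
  .....
  .....
  .....

TTF.F
TF...
F....
.....
.....
.....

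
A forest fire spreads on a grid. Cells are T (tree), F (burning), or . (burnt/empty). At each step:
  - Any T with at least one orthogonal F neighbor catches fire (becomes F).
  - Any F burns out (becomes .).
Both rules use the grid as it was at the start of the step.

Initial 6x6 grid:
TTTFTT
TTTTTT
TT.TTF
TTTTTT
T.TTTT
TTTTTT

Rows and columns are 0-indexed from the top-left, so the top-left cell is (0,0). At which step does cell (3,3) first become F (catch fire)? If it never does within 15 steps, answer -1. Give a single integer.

Step 1: cell (3,3)='T' (+6 fires, +2 burnt)
Step 2: cell (3,3)='T' (+7 fires, +6 burnt)
Step 3: cell (3,3)='F' (+5 fires, +7 burnt)
  -> target ignites at step 3
Step 4: cell (3,3)='.' (+5 fires, +5 burnt)
Step 5: cell (3,3)='.' (+4 fires, +5 burnt)
Step 6: cell (3,3)='.' (+2 fires, +4 burnt)
Step 7: cell (3,3)='.' (+2 fires, +2 burnt)
Step 8: cell (3,3)='.' (+1 fires, +2 burnt)
Step 9: cell (3,3)='.' (+0 fires, +1 burnt)
  fire out at step 9

3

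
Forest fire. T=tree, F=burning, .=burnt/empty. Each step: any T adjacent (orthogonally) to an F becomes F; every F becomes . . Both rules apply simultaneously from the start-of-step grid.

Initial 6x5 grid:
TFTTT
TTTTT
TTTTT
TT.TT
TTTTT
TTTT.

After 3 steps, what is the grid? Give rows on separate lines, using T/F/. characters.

Step 1: 3 trees catch fire, 1 burn out
  F.FTT
  TFTTT
  TTTTT
  TT.TT
  TTTTT
  TTTT.
Step 2: 4 trees catch fire, 3 burn out
  ...FT
  F.FTT
  TFTTT
  TT.TT
  TTTTT
  TTTT.
Step 3: 5 trees catch fire, 4 burn out
  ....F
  ...FT
  F.FTT
  TF.TT
  TTTTT
  TTTT.

....F
...FT
F.FTT
TF.TT
TTTTT
TTTT.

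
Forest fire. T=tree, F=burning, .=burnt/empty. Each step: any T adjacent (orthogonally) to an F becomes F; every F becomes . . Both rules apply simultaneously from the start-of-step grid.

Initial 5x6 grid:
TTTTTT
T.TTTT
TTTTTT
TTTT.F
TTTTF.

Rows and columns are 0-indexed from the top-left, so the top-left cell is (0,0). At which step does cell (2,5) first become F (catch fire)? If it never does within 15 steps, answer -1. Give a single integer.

Step 1: cell (2,5)='F' (+2 fires, +2 burnt)
  -> target ignites at step 1
Step 2: cell (2,5)='.' (+4 fires, +2 burnt)
Step 3: cell (2,5)='.' (+5 fires, +4 burnt)
Step 4: cell (2,5)='.' (+5 fires, +5 burnt)
Step 5: cell (2,5)='.' (+4 fires, +5 burnt)
Step 6: cell (2,5)='.' (+2 fires, +4 burnt)
Step 7: cell (2,5)='.' (+2 fires, +2 burnt)
Step 8: cell (2,5)='.' (+1 fires, +2 burnt)
Step 9: cell (2,5)='.' (+0 fires, +1 burnt)
  fire out at step 9

1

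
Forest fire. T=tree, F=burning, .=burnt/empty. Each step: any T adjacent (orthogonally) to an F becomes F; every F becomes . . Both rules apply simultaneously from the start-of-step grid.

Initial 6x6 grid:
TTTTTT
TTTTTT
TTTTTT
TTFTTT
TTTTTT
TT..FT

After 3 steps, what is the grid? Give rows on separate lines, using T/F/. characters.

Step 1: 6 trees catch fire, 2 burn out
  TTTTTT
  TTTTTT
  TTFTTT
  TF.FTT
  TTFTFT
  TT...F
Step 2: 8 trees catch fire, 6 burn out
  TTTTTT
  TTFTTT
  TF.FTT
  F...FT
  TF.F.F
  TT....
Step 3: 8 trees catch fire, 8 burn out
  TTFTTT
  TF.FTT
  F...FT
  .....F
  F.....
  TF....

TTFTTT
TF.FTT
F...FT
.....F
F.....
TF....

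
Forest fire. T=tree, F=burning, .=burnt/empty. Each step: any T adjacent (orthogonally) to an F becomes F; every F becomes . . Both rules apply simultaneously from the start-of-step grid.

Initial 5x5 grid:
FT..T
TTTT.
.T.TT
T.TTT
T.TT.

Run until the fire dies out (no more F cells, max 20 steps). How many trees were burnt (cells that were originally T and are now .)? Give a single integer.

Step 1: +2 fires, +1 burnt (F count now 2)
Step 2: +1 fires, +2 burnt (F count now 1)
Step 3: +2 fires, +1 burnt (F count now 2)
Step 4: +1 fires, +2 burnt (F count now 1)
Step 5: +1 fires, +1 burnt (F count now 1)
Step 6: +2 fires, +1 burnt (F count now 2)
Step 7: +3 fires, +2 burnt (F count now 3)
Step 8: +1 fires, +3 burnt (F count now 1)
Step 9: +0 fires, +1 burnt (F count now 0)
Fire out after step 9
Initially T: 16, now '.': 22
Total burnt (originally-T cells now '.'): 13

Answer: 13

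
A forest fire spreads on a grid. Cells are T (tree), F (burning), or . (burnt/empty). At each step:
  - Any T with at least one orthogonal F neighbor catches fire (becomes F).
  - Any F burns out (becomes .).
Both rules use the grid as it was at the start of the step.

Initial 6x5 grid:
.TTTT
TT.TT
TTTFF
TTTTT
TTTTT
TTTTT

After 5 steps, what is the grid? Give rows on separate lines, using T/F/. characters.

Step 1: 5 trees catch fire, 2 burn out
  .TTTT
  TT.FF
  TTF..
  TTTFF
  TTTTT
  TTTTT
Step 2: 6 trees catch fire, 5 burn out
  .TTFF
  TT...
  TF...
  TTF..
  TTTFF
  TTTTT
Step 3: 7 trees catch fire, 6 burn out
  .TF..
  TF...
  F....
  TF...
  TTF..
  TTTFF
Step 4: 5 trees catch fire, 7 burn out
  .F...
  F....
  .....
  F....
  TF...
  TTF..
Step 5: 2 trees catch fire, 5 burn out
  .....
  .....
  .....
  .....
  F....
  TF...

.....
.....
.....
.....
F....
TF...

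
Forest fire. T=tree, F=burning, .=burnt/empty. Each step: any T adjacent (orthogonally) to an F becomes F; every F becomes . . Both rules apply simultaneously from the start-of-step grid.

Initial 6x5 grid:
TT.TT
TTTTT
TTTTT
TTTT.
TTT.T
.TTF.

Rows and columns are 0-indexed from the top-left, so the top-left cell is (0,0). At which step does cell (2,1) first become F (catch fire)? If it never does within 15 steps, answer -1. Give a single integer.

Step 1: cell (2,1)='T' (+1 fires, +1 burnt)
Step 2: cell (2,1)='T' (+2 fires, +1 burnt)
Step 3: cell (2,1)='T' (+2 fires, +2 burnt)
Step 4: cell (2,1)='T' (+4 fires, +2 burnt)
Step 5: cell (2,1)='F' (+4 fires, +4 burnt)
  -> target ignites at step 5
Step 6: cell (2,1)='.' (+4 fires, +4 burnt)
Step 7: cell (2,1)='.' (+4 fires, +4 burnt)
Step 8: cell (2,1)='.' (+2 fires, +4 burnt)
Step 9: cell (2,1)='.' (+0 fires, +2 burnt)
  fire out at step 9

5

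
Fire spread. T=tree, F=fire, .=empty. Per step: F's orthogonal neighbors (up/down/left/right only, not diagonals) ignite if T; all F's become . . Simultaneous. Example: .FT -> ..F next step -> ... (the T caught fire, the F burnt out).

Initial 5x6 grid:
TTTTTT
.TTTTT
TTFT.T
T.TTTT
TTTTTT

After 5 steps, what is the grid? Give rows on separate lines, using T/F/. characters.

Step 1: 4 trees catch fire, 1 burn out
  TTTTTT
  .TFTTT
  TF.F.T
  T.FTTT
  TTTTTT
Step 2: 6 trees catch fire, 4 burn out
  TTFTTT
  .F.FTT
  F....T
  T..FTT
  TTFTTT
Step 3: 7 trees catch fire, 6 burn out
  TF.FTT
  ....FT
  .....T
  F...FT
  TF.FTT
Step 4: 6 trees catch fire, 7 burn out
  F...FT
  .....F
  .....T
  .....F
  F...FT
Step 5: 3 trees catch fire, 6 burn out
  .....F
  ......
  .....F
  ......
  .....F

.....F
......
.....F
......
.....F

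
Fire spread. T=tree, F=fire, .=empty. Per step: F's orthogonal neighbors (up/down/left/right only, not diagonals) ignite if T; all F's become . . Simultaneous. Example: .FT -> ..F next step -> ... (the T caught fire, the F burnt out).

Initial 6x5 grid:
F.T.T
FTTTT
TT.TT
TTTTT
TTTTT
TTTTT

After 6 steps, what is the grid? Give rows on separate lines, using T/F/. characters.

Step 1: 2 trees catch fire, 2 burn out
  ..T.T
  .FTTT
  FT.TT
  TTTTT
  TTTTT
  TTTTT
Step 2: 3 trees catch fire, 2 burn out
  ..T.T
  ..FTT
  .F.TT
  FTTTT
  TTTTT
  TTTTT
Step 3: 4 trees catch fire, 3 burn out
  ..F.T
  ...FT
  ...TT
  .FTTT
  FTTTT
  TTTTT
Step 4: 5 trees catch fire, 4 burn out
  ....T
  ....F
  ...FT
  ..FTT
  .FTTT
  FTTTT
Step 5: 5 trees catch fire, 5 burn out
  ....F
  .....
  ....F
  ...FT
  ..FTT
  .FTTT
Step 6: 3 trees catch fire, 5 burn out
  .....
  .....
  .....
  ....F
  ...FT
  ..FTT

.....
.....
.....
....F
...FT
..FTT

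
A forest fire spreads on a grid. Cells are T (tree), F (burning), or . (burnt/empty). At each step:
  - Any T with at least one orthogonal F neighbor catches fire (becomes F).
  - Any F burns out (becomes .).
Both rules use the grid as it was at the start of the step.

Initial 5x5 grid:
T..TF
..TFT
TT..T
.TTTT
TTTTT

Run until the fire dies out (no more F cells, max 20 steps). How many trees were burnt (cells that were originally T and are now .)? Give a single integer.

Answer: 15

Derivation:
Step 1: +3 fires, +2 burnt (F count now 3)
Step 2: +1 fires, +3 burnt (F count now 1)
Step 3: +1 fires, +1 burnt (F count now 1)
Step 4: +2 fires, +1 burnt (F count now 2)
Step 5: +2 fires, +2 burnt (F count now 2)
Step 6: +2 fires, +2 burnt (F count now 2)
Step 7: +2 fires, +2 burnt (F count now 2)
Step 8: +2 fires, +2 burnt (F count now 2)
Step 9: +0 fires, +2 burnt (F count now 0)
Fire out after step 9
Initially T: 16, now '.': 24
Total burnt (originally-T cells now '.'): 15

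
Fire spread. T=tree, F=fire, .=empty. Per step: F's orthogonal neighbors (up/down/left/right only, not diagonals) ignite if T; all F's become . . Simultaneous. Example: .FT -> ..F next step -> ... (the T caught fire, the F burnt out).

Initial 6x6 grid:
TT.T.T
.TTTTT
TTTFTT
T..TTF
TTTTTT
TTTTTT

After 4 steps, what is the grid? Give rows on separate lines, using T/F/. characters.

Step 1: 7 trees catch fire, 2 burn out
  TT.T.T
  .TTFTT
  TTF.FF
  T..FF.
  TTTTTF
  TTTTTT
Step 2: 8 trees catch fire, 7 burn out
  TT.F.T
  .TF.FF
  TF....
  T.....
  TTTFF.
  TTTTTF
Step 3: 6 trees catch fire, 8 burn out
  TT...F
  .F....
  F.....
  T.....
  TTF...
  TTTFF.
Step 4: 4 trees catch fire, 6 burn out
  TF....
  ......
  ......
  F.....
  TF....
  TTF...

TF....
......
......
F.....
TF....
TTF...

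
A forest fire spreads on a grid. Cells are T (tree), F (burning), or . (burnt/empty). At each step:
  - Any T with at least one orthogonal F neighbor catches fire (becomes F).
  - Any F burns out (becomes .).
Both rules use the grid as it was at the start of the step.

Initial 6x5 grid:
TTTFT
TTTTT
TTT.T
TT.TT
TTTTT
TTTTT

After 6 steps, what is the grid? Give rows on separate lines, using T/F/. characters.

Step 1: 3 trees catch fire, 1 burn out
  TTF.F
  TTTFT
  TTT.T
  TT.TT
  TTTTT
  TTTTT
Step 2: 3 trees catch fire, 3 burn out
  TF...
  TTF.F
  TTT.T
  TT.TT
  TTTTT
  TTTTT
Step 3: 4 trees catch fire, 3 burn out
  F....
  TF...
  TTF.F
  TT.TT
  TTTTT
  TTTTT
Step 4: 3 trees catch fire, 4 burn out
  .....
  F....
  TF...
  TT.TF
  TTTTT
  TTTTT
Step 5: 4 trees catch fire, 3 burn out
  .....
  .....
  F....
  TF.F.
  TTTTF
  TTTTT
Step 6: 4 trees catch fire, 4 burn out
  .....
  .....
  .....
  F....
  TFTF.
  TTTTF

.....
.....
.....
F....
TFTF.
TTTTF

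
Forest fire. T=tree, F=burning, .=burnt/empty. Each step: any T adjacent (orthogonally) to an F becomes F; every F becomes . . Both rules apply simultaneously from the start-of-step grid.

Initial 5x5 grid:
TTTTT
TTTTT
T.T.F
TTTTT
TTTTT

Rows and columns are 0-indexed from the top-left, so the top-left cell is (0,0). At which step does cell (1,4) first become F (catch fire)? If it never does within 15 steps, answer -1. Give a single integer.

Step 1: cell (1,4)='F' (+2 fires, +1 burnt)
  -> target ignites at step 1
Step 2: cell (1,4)='.' (+4 fires, +2 burnt)
Step 3: cell (1,4)='.' (+4 fires, +4 burnt)
Step 4: cell (1,4)='.' (+5 fires, +4 burnt)
Step 5: cell (1,4)='.' (+4 fires, +5 burnt)
Step 6: cell (1,4)='.' (+3 fires, +4 burnt)
Step 7: cell (1,4)='.' (+0 fires, +3 burnt)
  fire out at step 7

1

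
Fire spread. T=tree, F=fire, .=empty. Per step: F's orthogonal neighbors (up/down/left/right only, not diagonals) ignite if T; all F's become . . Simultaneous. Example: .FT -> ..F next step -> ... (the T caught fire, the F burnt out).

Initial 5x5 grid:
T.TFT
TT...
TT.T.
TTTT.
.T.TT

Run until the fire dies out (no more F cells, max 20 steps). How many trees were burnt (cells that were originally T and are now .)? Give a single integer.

Step 1: +2 fires, +1 burnt (F count now 2)
Step 2: +0 fires, +2 burnt (F count now 0)
Fire out after step 2
Initially T: 15, now '.': 12
Total burnt (originally-T cells now '.'): 2

Answer: 2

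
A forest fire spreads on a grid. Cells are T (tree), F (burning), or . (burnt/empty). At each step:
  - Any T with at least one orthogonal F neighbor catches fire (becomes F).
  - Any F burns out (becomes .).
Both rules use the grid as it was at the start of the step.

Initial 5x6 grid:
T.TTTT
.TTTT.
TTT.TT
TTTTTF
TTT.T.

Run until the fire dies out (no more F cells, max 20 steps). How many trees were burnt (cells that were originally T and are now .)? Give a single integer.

Step 1: +2 fires, +1 burnt (F count now 2)
Step 2: +3 fires, +2 burnt (F count now 3)
Step 3: +2 fires, +3 burnt (F count now 2)
Step 4: +5 fires, +2 burnt (F count now 5)
Step 5: +6 fires, +5 burnt (F count now 6)
Step 6: +4 fires, +6 burnt (F count now 4)
Step 7: +0 fires, +4 burnt (F count now 0)
Fire out after step 7
Initially T: 23, now '.': 29
Total burnt (originally-T cells now '.'): 22

Answer: 22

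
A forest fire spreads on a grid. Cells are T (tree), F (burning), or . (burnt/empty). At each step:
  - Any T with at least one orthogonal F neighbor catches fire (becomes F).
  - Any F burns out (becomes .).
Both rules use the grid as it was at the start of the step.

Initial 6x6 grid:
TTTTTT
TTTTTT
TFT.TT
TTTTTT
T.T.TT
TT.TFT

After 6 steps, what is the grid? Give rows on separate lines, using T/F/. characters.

Step 1: 7 trees catch fire, 2 burn out
  TTTTTT
  TFTTTT
  F.F.TT
  TFTTTT
  T.T.FT
  TT.F.F
Step 2: 7 trees catch fire, 7 burn out
  TFTTTT
  F.FTTT
  ....TT
  F.FTFT
  T.T..F
  TT....
Step 3: 8 trees catch fire, 7 burn out
  F.FTTT
  ...FTT
  ....FT
  ...F.F
  F.F...
  TT....
Step 4: 4 trees catch fire, 8 burn out
  ...FTT
  ....FT
  .....F
  ......
  ......
  FT....
Step 5: 3 trees catch fire, 4 burn out
  ....FT
  .....F
  ......
  ......
  ......
  .F....
Step 6: 1 trees catch fire, 3 burn out
  .....F
  ......
  ......
  ......
  ......
  ......

.....F
......
......
......
......
......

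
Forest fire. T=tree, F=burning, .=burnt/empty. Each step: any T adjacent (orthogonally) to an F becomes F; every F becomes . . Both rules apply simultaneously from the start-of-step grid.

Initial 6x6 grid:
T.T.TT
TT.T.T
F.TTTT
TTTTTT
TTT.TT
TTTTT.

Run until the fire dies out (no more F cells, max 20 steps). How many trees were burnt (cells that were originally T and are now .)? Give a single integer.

Answer: 27

Derivation:
Step 1: +2 fires, +1 burnt (F count now 2)
Step 2: +4 fires, +2 burnt (F count now 4)
Step 3: +3 fires, +4 burnt (F count now 3)
Step 4: +4 fires, +3 burnt (F count now 4)
Step 5: +3 fires, +4 burnt (F count now 3)
Step 6: +5 fires, +3 burnt (F count now 5)
Step 7: +3 fires, +5 burnt (F count now 3)
Step 8: +1 fires, +3 burnt (F count now 1)
Step 9: +1 fires, +1 burnt (F count now 1)
Step 10: +1 fires, +1 burnt (F count now 1)
Step 11: +0 fires, +1 burnt (F count now 0)
Fire out after step 11
Initially T: 28, now '.': 35
Total burnt (originally-T cells now '.'): 27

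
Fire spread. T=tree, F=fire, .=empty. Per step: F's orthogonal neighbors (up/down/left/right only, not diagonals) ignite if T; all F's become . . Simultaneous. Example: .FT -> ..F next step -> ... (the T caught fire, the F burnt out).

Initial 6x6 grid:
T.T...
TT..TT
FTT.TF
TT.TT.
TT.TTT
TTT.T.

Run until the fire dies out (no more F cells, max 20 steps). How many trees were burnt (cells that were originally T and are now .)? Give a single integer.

Step 1: +5 fires, +2 burnt (F count now 5)
Step 2: +7 fires, +5 burnt (F count now 7)
Step 3: +4 fires, +7 burnt (F count now 4)
Step 4: +4 fires, +4 burnt (F count now 4)
Step 5: +1 fires, +4 burnt (F count now 1)
Step 6: +0 fires, +1 burnt (F count now 0)
Fire out after step 6
Initially T: 22, now '.': 35
Total burnt (originally-T cells now '.'): 21

Answer: 21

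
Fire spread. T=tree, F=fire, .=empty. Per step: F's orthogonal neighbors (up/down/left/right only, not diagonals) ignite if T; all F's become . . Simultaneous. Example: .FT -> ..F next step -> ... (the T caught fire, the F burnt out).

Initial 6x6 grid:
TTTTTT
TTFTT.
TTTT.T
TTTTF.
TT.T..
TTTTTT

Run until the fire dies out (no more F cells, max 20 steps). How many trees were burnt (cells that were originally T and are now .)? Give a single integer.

Step 1: +5 fires, +2 burnt (F count now 5)
Step 2: +8 fires, +5 burnt (F count now 8)
Step 3: +5 fires, +8 burnt (F count now 5)
Step 4: +5 fires, +5 burnt (F count now 5)
Step 5: +3 fires, +5 burnt (F count now 3)
Step 6: +1 fires, +3 burnt (F count now 1)
Step 7: +0 fires, +1 burnt (F count now 0)
Fire out after step 7
Initially T: 28, now '.': 35
Total burnt (originally-T cells now '.'): 27

Answer: 27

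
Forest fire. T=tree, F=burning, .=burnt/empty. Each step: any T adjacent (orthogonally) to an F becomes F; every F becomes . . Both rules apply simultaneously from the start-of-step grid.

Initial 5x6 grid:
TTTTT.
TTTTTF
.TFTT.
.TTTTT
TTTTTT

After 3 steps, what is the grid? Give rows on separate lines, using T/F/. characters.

Step 1: 5 trees catch fire, 2 burn out
  TTTTT.
  TTFTF.
  .F.FT.
  .TFTTT
  TTTTTT
Step 2: 8 trees catch fire, 5 burn out
  TTFTF.
  TF.F..
  ....F.
  .F.FTT
  TTFTTT
Step 3: 6 trees catch fire, 8 burn out
  TF.F..
  F.....
  ......
  ....FT
  TF.FTT

TF.F..
F.....
......
....FT
TF.FTT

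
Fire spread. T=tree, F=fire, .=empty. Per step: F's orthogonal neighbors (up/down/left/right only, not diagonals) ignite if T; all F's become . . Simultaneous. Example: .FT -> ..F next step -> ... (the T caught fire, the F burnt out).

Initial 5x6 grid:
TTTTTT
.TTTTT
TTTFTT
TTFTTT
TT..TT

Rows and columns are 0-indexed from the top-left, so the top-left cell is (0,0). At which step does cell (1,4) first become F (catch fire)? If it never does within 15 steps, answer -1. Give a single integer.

Step 1: cell (1,4)='T' (+5 fires, +2 burnt)
Step 2: cell (1,4)='F' (+8 fires, +5 burnt)
  -> target ignites at step 2
Step 3: cell (1,4)='.' (+8 fires, +8 burnt)
Step 4: cell (1,4)='.' (+3 fires, +8 burnt)
Step 5: cell (1,4)='.' (+1 fires, +3 burnt)
Step 6: cell (1,4)='.' (+0 fires, +1 burnt)
  fire out at step 6

2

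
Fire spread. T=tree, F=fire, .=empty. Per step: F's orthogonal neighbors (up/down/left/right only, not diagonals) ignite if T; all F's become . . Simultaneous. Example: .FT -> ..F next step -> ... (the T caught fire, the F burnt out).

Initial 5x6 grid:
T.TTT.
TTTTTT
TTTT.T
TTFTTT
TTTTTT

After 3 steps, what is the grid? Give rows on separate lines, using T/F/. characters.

Step 1: 4 trees catch fire, 1 burn out
  T.TTT.
  TTTTTT
  TTFT.T
  TF.FTT
  TTFTTT
Step 2: 7 trees catch fire, 4 burn out
  T.TTT.
  TTFTTT
  TF.F.T
  F...FT
  TF.FTT
Step 3: 7 trees catch fire, 7 burn out
  T.FTT.
  TF.FTT
  F....T
  .....F
  F...FT

T.FTT.
TF.FTT
F....T
.....F
F...FT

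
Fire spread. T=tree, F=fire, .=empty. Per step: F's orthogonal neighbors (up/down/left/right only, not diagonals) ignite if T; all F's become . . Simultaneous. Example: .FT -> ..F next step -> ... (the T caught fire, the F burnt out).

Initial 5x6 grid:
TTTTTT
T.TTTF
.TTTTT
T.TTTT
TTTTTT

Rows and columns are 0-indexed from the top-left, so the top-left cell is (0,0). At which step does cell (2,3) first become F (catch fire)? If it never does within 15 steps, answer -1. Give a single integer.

Step 1: cell (2,3)='T' (+3 fires, +1 burnt)
Step 2: cell (2,3)='T' (+4 fires, +3 burnt)
Step 3: cell (2,3)='F' (+5 fires, +4 burnt)
  -> target ignites at step 3
Step 4: cell (2,3)='.' (+4 fires, +5 burnt)
Step 5: cell (2,3)='.' (+4 fires, +4 burnt)
Step 6: cell (2,3)='.' (+2 fires, +4 burnt)
Step 7: cell (2,3)='.' (+2 fires, +2 burnt)
Step 8: cell (2,3)='.' (+1 fires, +2 burnt)
Step 9: cell (2,3)='.' (+1 fires, +1 burnt)
Step 10: cell (2,3)='.' (+0 fires, +1 burnt)
  fire out at step 10

3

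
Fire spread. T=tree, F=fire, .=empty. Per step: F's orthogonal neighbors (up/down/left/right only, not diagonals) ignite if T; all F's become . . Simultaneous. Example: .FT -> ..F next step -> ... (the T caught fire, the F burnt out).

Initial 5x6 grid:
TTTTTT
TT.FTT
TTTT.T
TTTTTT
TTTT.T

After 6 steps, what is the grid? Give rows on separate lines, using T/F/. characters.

Step 1: 3 trees catch fire, 1 burn out
  TTTFTT
  TT..FT
  TTTF.T
  TTTTTT
  TTTT.T
Step 2: 5 trees catch fire, 3 burn out
  TTF.FT
  TT...F
  TTF..T
  TTTFTT
  TTTT.T
Step 3: 7 trees catch fire, 5 burn out
  TF...F
  TT....
  TF...F
  TTF.FT
  TTTF.T
Step 4: 6 trees catch fire, 7 burn out
  F.....
  TF....
  F.....
  TF...F
  TTF..T
Step 5: 4 trees catch fire, 6 burn out
  ......
  F.....
  ......
  F.....
  TF...F
Step 6: 1 trees catch fire, 4 burn out
  ......
  ......
  ......
  ......
  F.....

......
......
......
......
F.....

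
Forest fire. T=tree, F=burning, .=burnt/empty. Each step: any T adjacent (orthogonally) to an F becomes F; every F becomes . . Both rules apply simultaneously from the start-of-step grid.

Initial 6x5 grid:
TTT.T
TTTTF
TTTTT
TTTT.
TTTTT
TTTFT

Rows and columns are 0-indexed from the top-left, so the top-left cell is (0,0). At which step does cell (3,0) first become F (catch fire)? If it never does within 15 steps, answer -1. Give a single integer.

Step 1: cell (3,0)='T' (+6 fires, +2 burnt)
Step 2: cell (3,0)='T' (+6 fires, +6 burnt)
Step 3: cell (3,0)='T' (+6 fires, +6 burnt)
Step 4: cell (3,0)='T' (+5 fires, +6 burnt)
Step 5: cell (3,0)='F' (+3 fires, +5 burnt)
  -> target ignites at step 5
Step 6: cell (3,0)='.' (+0 fires, +3 burnt)
  fire out at step 6

5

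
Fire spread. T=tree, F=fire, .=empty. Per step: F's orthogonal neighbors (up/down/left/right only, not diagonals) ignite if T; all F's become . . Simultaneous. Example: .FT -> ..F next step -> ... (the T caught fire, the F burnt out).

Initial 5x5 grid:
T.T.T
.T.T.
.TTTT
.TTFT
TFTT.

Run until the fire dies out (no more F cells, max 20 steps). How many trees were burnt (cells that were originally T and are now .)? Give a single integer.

Step 1: +7 fires, +2 burnt (F count now 7)
Step 2: +4 fires, +7 burnt (F count now 4)
Step 3: +1 fires, +4 burnt (F count now 1)
Step 4: +0 fires, +1 burnt (F count now 0)
Fire out after step 4
Initially T: 15, now '.': 22
Total burnt (originally-T cells now '.'): 12

Answer: 12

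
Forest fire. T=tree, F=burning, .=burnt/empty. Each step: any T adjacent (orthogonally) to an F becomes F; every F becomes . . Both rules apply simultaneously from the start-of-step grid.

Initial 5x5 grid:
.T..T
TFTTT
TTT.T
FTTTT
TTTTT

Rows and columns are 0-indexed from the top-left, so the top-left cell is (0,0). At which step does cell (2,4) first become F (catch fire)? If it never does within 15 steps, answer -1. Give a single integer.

Step 1: cell (2,4)='T' (+7 fires, +2 burnt)
Step 2: cell (2,4)='T' (+4 fires, +7 burnt)
Step 3: cell (2,4)='T' (+3 fires, +4 burnt)
Step 4: cell (2,4)='F' (+4 fires, +3 burnt)
  -> target ignites at step 4
Step 5: cell (2,4)='.' (+1 fires, +4 burnt)
Step 6: cell (2,4)='.' (+0 fires, +1 burnt)
  fire out at step 6

4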